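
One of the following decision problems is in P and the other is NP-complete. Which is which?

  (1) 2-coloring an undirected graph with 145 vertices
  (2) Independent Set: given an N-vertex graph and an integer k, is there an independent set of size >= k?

(1) is P: 2-coloring is bipartiteness testing via BFS, O(V+E).
(2) is NP-complete: complement of Clique (with k part of the input).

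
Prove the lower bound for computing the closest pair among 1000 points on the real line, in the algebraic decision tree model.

Reduction from element distinctness: given 1000 reals, the closest-pair distance is 0 iff two are equal. Element distinctness has an Omega(n log n) lower bound in the algebraic decision tree model (Ben-Or). Therefore closest pair on a line also requires Omega(n log n). Sorting then a linear scan achieves this.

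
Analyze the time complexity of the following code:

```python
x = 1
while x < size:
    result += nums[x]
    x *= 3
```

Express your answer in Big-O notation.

Time complexity: O(log n).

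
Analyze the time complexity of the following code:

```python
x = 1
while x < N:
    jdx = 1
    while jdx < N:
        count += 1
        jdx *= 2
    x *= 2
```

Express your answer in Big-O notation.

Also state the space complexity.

Time complexity: O(log^2 n).
Space complexity: O(1).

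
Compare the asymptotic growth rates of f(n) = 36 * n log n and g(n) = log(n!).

f(n) = 36 * n log n and g(n) = log(n!) are Theta of each other: Stirling: log(n!) = n log n - n + O(log n) = Theta(n log n); the constant 36 doesn't change the Theta class.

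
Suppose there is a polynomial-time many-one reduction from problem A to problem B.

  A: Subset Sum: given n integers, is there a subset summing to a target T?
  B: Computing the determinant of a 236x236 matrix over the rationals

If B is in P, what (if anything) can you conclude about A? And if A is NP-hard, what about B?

A poly-time reduction A <=_p B means any A-instance can be transformed to a B-instance in poly time.
If B is in P: compose the reduction with B's poly-time algorithm to solve A in poly time, so A is in P.
If A is NP-hard: every NP problem reduces to A, which reduces to B; composing reductions, every NP problem reduces to B, so B is NP-hard.
(Here in fact A is NP-complete and B is in P, so no such reduction is known -- its existence would imply P = NP; the analysis concerns only what the assumed reduction would or would not let you conclude.)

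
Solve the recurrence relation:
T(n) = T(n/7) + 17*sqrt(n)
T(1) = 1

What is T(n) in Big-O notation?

Each level contributes sqrt(n/7^k). Geometric series with ratio 1/sqrt(7) < 1 sums to O(sqrt(n)).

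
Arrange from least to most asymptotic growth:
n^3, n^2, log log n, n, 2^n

Ordered by growth rate: log log n < n < n^2 < n^3 < 2^n.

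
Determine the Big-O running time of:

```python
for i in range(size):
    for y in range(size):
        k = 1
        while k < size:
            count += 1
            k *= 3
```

Time complexity: O(n^2 log n).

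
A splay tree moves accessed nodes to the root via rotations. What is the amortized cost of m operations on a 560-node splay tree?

Using a potential function Phi = sum of log(size of subtree) for each node, each splay operation has amortized cost O(log n) where n = 560. Bad individual operations (O(n)) are offset by decreased potential.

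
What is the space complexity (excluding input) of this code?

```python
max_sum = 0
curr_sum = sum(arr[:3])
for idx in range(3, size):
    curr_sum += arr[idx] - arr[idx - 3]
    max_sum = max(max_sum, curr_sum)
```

Space complexity: O(1).
Only a constant amount of auxiliary storage is used; nothing grows with n.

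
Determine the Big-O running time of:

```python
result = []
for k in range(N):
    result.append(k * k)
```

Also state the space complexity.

Time complexity: O(n).
Space complexity: O(n).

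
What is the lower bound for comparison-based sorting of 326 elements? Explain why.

A comparison-based sorting algorithm corresponds to a decision tree. With 326! possible permutations, the tree has 326! leaves. The height is at least log_2(326!) = Omega(n log n) by Stirling's approximation.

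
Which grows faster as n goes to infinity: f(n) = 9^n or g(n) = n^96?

f(n) = 9^n grows faster: any exponential with base > 1 dominates every polynomial.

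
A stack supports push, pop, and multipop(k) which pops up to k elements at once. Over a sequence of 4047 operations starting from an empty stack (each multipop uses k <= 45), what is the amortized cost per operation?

Each element is pushed exactly once and popped at most once (whether by pop or as part of a multipop). So the total number of individual pops over the whole sequence is at most the number of pushes, which is at most 4047. Total work <= 2 * 4047, hence O(1) amortized per operation.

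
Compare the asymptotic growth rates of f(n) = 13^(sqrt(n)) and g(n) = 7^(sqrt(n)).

f(n) = 13^(sqrt(n)) grows faster: ratio is (13/7)^(sqrt(n)) -> infinity since 13/7 > 1.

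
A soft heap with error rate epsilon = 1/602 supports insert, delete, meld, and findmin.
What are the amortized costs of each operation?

Soft heaps (Chazelle) allow up to an epsilon = 1/602 fraction of elements to have corrupted (raised) keys. Insert is O(log(1/epsilon)) = O(log 602) amortized -- the structure maintains heap-ordered binary trees of rank bounded by O(log(1/epsilon)). Meld concatenates root lists: O(1) amortized. Delete and findmin are O(1) amortized.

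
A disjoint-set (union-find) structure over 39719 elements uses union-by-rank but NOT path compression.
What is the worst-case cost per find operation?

Union-by-rank alone keeps every tree's height <= log_2(39719) ~= 15.3. Each find traverses from a node to its root, costing O(height) = O(log n). Without path compression this bound is tight.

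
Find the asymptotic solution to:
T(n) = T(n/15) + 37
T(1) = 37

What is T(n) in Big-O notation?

Each step divides n by 15 and adds 37. After log_15(n) steps, T(n) = O(log n).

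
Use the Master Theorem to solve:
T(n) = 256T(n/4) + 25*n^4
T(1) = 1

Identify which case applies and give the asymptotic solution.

a=256, b=4, f(n)=25*n^4.
log_4(256) = 4, so n^(log_b(a)) = n^4.
f(n) = Theta(n^4), so Case 2 applies.
T(n) = Theta(n^4 log n).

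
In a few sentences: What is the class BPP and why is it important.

BPP (Bounded-error Probabilistic Polynomial time) is the class of problems solvable by a randomized algorithm in polynomial time with error probability at most 1/3. BPP contains P and is contained in PSPACE. It is widely conjectured that P = BPP, meaning randomness does not help for decision problems.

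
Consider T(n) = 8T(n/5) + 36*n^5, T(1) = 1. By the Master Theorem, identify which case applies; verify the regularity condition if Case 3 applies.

a=8, b=5, f(n)=36*n^5.
log_5(8) = 1.292 < 5.
f(n) = Omega(n^(1.292+epsilon)) for some epsilon > 0, so Case 3 is the candidate.
Regularity: a*f(n/b) = 8*36*(n/5)^5 = (8/3125)*36*n^5 <= c*f(n) with c = 8/3125 < 1. Satisfied.
Case 3: T(n) = Theta(n^5).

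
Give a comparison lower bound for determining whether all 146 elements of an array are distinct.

In the algebraic decision-tree model, the YES region for element distinctness on 146 elements has 146! connected components (one per ordering). Ben-Or's theorem then gives a lower bound of Omega(log(n!)) = Omega(n log n).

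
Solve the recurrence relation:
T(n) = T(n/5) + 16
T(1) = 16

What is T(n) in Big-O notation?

Each step divides n by 5 and adds 16. After log_5(n) steps, T(n) = O(log n).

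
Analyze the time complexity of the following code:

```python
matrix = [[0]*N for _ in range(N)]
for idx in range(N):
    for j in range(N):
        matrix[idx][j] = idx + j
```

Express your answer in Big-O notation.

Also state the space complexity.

Time complexity: O(n^2).
Space complexity: O(n^2).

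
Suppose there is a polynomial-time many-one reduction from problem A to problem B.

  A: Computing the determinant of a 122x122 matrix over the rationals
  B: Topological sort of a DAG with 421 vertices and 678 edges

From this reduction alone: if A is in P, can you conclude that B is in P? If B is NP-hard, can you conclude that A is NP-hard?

A poly-time reduction A <=_p B transfers tractability DOWN (B easy => A easy) and hardness UP (A hard => B hard), not the reverse.
From A in P, the reduction alone does NOT give B in P: any problem in P trivially reduces to SAT, yet SAT is not known to be in P.
From B NP-hard, the reduction alone does NOT give A NP-hard: again, easy problems reduce to hard ones.
(Here in fact A is P and B is P.)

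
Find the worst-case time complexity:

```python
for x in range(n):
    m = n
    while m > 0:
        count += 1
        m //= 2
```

Time complexity: O(n log n).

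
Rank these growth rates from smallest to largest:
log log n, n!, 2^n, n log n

Ordered by growth rate: log log n < n log n < 2^n < n!.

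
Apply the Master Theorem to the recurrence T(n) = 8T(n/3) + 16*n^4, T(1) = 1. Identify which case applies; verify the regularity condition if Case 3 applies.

a=8, b=3, f(n)=16*n^4.
log_3(8) = 1.893 < 4.
f(n) = Omega(n^(1.893+epsilon)) for some epsilon > 0, so Case 3 is the candidate.
Regularity: a*f(n/b) = 8*16*(n/3)^4 = (8/81)*16*n^4 <= c*f(n) with c = 8/81 < 1. Satisfied.
Case 3: T(n) = Theta(n^4).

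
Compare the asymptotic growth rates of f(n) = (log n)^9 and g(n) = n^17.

g(n) = n^17 grows faster: any positive polynomial dominates any polylog.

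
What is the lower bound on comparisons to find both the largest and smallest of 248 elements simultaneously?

Pair elements first (floor(248/2) comparisons), then find max among winners and min among losers. Total: ceil(3*248/2) - 2 = 370 comparisons.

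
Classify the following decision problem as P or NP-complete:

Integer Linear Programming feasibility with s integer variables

This problem is NP-complete: ILP feasibility is NP-complete (LP relaxation is in P).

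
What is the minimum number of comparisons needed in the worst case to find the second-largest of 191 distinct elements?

Lower bound: finding the max needs 191-1 comparisons. By the adversary weight-doubling argument, the max must personally win >= ceil(log_2(191)) = 8 comparisons; the 2nd-largest is among those 8 losers, needing 8-1 more comparisons. Total >= 191-1 + 8-1 = 197. A balanced knockout tournament achieves this.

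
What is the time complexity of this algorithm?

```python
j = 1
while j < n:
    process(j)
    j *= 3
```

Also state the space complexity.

Time complexity: O(log n).
Space complexity: O(1).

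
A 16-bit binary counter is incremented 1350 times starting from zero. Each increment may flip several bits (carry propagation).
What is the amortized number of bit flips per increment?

Bit i flips on every 2^i-th increment, so over 1350 increments bit i flips floor(1350/2^i) times. Summing over i: total flips < 2 * 1350. Amortized: < 2 = O(1) per increment.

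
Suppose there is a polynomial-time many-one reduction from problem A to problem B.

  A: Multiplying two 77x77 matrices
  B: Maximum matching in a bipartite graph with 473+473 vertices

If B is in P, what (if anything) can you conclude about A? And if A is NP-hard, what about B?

A poly-time reduction A <=_p B means any A-instance can be transformed to a B-instance in poly time.
If B is in P: compose the reduction with B's poly-time algorithm to solve A in poly time, so A is in P.
If A is NP-hard: every NP problem reduces to A, which reduces to B; composing reductions, every NP problem reduces to B, so B is NP-hard.
(Here in fact A is P and B is P.)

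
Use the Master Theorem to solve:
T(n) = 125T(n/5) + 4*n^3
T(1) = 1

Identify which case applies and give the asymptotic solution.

a=125, b=5, f(n)=4*n^3.
log_5(125) = 3, so n^(log_b(a)) = n^3.
f(n) = Theta(n^3), so Case 2 applies.
T(n) = Theta(n^3 log n).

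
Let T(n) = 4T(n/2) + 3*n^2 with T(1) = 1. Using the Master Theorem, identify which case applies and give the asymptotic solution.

a=4, b=2, f(n)=3*n^2.
log_2(4) = 2, so n^(log_b(a)) = n^2.
f(n) = Theta(n^2), so Case 2 applies.
T(n) = Theta(n^2 log n).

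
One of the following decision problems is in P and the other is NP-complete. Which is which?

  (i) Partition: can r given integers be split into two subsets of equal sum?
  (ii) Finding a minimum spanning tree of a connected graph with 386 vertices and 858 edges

(i) is NP-complete: Subset Sum reduces to it (one of Karp's 21 NP-complete problems).
(ii) is P: Kruskal's / Prim's algorithms run in polynomial time.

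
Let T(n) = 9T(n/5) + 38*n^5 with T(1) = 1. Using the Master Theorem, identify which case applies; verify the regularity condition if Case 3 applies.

a=9, b=5, f(n)=38*n^5.
log_5(9) = 1.365 < 5.
f(n) = Omega(n^(1.365+epsilon)) for some epsilon > 0, so Case 3 is the candidate.
Regularity: a*f(n/b) = 9*38*(n/5)^5 = (9/3125)*38*n^5 <= c*f(n) with c = 9/3125 < 1. Satisfied.
Case 3: T(n) = Theta(n^5).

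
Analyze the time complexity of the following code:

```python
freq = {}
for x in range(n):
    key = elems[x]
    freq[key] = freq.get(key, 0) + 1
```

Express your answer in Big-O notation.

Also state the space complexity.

Time complexity: O(n).
Space complexity: O(n).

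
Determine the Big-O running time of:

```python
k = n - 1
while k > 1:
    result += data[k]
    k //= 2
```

Time complexity: O(log n).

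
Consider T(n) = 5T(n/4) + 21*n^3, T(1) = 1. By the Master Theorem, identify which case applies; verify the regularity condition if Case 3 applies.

a=5, b=4, f(n)=21*n^3.
log_4(5) = 1.161 < 3.
f(n) = Omega(n^(1.161+epsilon)) for some epsilon > 0, so Case 3 is the candidate.
Regularity: a*f(n/b) = 5*21*(n/4)^3 = (5/64)*21*n^3 <= c*f(n) with c = 5/64 < 1. Satisfied.
Case 3: T(n) = Theta(n^3).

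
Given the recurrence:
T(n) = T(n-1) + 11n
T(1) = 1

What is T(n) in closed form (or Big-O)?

Unrolling: T(n) = 1 + 11*(2 + 3 + ... + n) = 1 + 11*(n(n+1)/2 - 1) = O(n^2).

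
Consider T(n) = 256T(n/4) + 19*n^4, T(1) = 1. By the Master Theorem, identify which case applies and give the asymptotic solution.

a=256, b=4, f(n)=19*n^4.
log_4(256) = 4, so n^(log_b(a)) = n^4.
f(n) = Theta(n^4), so Case 2 applies.
T(n) = Theta(n^4 log n).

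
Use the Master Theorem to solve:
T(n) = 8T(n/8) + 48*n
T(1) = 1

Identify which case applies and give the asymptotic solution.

a=8, b=8, f(n)=48*n.
log_8(8) = 1, so n^(log_b(a)) = n.
f(n) = Theta(n), so Case 2 applies.
T(n) = Theta(n log n).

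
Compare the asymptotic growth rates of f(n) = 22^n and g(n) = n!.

g(n) = n! grows faster: n!/22^n -> infinity by Stirling.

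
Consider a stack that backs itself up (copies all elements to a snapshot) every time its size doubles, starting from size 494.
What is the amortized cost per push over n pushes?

Backups occur at sizes 494, 988, 1976, ..., copying 494 + 988 + 1976 + ... <= 2n elements total (geometric series). Spread over n pushes, the amortized backup cost is O(1) per push.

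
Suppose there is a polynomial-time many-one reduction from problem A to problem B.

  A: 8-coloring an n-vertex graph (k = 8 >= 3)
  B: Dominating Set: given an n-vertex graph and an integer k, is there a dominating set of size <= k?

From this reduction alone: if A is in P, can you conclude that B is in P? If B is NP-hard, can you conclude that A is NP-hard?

A poly-time reduction A <=_p B transfers tractability DOWN (B easy => A easy) and hardness UP (A hard => B hard), not the reverse.
From A in P, the reduction alone does NOT give B in P: any problem in P trivially reduces to SAT, yet SAT is not known to be in P.
From B NP-hard, the reduction alone does NOT give A NP-hard: again, easy problems reduce to hard ones.
(Here in fact A is NP-complete and B is NP-complete.)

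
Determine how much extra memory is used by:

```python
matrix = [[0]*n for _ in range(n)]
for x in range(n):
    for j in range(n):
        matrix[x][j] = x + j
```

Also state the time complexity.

Space complexity: O(n^2).
A 2D structure of size n x n is allocated.
Time complexity: O(n^2).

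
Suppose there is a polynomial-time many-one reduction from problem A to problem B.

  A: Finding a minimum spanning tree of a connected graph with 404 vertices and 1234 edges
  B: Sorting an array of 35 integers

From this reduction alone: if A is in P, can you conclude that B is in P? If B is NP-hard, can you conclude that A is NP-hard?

A poly-time reduction A <=_p B transfers tractability DOWN (B easy => A easy) and hardness UP (A hard => B hard), not the reverse.
From A in P, the reduction alone does NOT give B in P: any problem in P trivially reduces to SAT, yet SAT is not known to be in P.
From B NP-hard, the reduction alone does NOT give A NP-hard: again, easy problems reduce to hard ones.
(Here in fact A is P and B is P.)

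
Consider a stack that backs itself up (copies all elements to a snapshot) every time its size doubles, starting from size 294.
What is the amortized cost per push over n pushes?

Backups occur at sizes 294, 588, 1176, ..., copying 294 + 588 + 1176 + ... <= 2n elements total (geometric series). Spread over n pushes, the amortized backup cost is O(1) per push.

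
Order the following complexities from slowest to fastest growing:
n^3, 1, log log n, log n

Ordered by growth rate: 1 < log log n < log n < n^3.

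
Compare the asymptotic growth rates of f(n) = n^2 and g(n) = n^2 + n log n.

f(n) = n^2 and g(n) = n^2 + n log n are Theta of each other: the lower-order n log n term is o(n^2); both are Theta(n^2).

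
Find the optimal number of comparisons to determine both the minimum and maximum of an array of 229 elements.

Naive approach: 456 comparisons (228 for max + 228 for min).
Optimal: Compare elements in pairs first (floor(n/2) = 114 comparisons), then find max among winners and min among losers (114 comparisons each).
Total: ceil(3n/2) - 2 = 342 comparisons. An adversary argument shows this is also a lower bound.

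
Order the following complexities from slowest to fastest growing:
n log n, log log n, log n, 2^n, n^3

Ordered by growth rate: log log n < log n < n log n < n^3 < 2^n.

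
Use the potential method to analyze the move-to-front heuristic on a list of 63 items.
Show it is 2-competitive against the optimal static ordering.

Let Phi = number of inversions between the MTF list and the optimal static list (0 <= Phi <= C(63,2)). Accessing an element at MTF position k and optimal position j: the move-to-front destroys all k-1 inversions in front of it that are not in front in optimal (>= k-j of them) and creates at most j-1 new ones. Amortized cost <= k + (j-1) - (k-j) = 2j - 1 <= 2 * optimal cost.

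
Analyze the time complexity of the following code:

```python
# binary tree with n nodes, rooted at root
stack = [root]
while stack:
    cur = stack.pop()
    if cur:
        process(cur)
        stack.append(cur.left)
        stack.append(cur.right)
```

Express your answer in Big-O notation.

Time complexity: O(n).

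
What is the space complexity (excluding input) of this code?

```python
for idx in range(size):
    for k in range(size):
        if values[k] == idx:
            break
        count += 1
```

Space complexity: O(1).
Only a constant amount of auxiliary storage is used; nothing grows with n.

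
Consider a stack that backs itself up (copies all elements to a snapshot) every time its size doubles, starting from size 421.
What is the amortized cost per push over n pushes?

Backups occur at sizes 421, 842, 1684, ..., copying 421 + 842 + 1684 + ... <= 2n elements total (geometric series). Spread over n pushes, the amortized backup cost is O(1) per push.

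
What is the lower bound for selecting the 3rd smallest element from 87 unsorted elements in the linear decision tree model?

Selecting the 3rd smallest of 87 elements requires Omega(n) comparisons. Every element must be compared at least once. The BFPRT algorithm achieves O(n), making this tight.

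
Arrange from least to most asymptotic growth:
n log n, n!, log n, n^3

Ordered by growth rate: log n < n log n < n^3 < n!.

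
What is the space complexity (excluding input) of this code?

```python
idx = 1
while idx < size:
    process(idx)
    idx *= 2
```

Space complexity: O(1).
Only a constant amount of auxiliary storage is used; nothing grows with n.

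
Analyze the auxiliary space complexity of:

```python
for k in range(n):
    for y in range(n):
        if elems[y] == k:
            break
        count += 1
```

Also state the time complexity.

Space complexity: O(1).
Only a constant amount of auxiliary storage is used; nothing grows with n.
Time complexity: O(n^2).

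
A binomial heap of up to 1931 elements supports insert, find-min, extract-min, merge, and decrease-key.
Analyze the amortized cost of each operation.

A binomial heap with n <= 1931 elements has at most floor(log_2 1931) + 1 = 11 trees. Using potential Phi = number of trees: Insert adds one tree, but cascading merges reduce count -- amortized O(1). Find-min reads the cached minimum pointer: O(1). Extract-min creates O(log n) new trees: O(log n). Merge combines tree lists: O(log n). Decrease-key sifts the element up its tree of height <= log n: O(log n).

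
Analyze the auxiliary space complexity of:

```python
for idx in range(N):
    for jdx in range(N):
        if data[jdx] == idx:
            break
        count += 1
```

Space complexity: O(1).
Only a constant amount of auxiliary storage is used; nothing grows with n.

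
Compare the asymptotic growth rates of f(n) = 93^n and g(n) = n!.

g(n) = n! grows faster: n!/93^n -> infinity by Stirling.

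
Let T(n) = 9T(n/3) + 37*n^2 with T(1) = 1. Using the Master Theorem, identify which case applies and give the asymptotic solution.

a=9, b=3, f(n)=37*n^2.
log_3(9) = 2, so n^(log_b(a)) = n^2.
f(n) = Theta(n^2), so Case 2 applies.
T(n) = Theta(n^2 log n).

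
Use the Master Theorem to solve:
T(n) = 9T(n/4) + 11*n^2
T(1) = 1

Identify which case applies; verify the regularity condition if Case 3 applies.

a=9, b=4, f(n)=11*n^2.
log_4(9) = 1.585 < 2.
f(n) = Omega(n^(1.585+epsilon)) for some epsilon > 0, so Case 3 is the candidate.
Regularity: a*f(n/b) = 9*11*(n/4)^2 = (9/16)*11*n^2 <= c*f(n) with c = 9/16 < 1. Satisfied.
Case 3: T(n) = Theta(n^2).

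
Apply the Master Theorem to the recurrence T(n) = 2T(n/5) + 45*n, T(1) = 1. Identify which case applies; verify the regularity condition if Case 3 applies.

a=2, b=5, f(n)=45*n.
log_5(2) = 0.4307 < 1.
f(n) = Omega(n^(0.4307+epsilon)) for some epsilon > 0, so Case 3 is the candidate.
Regularity: a*f(n/b) = 2*45*(n/5)^1 = (2/5)*45*n^1 <= c*f(n) with c = 2/5 < 1. Satisfied.
Case 3: T(n) = Theta(n).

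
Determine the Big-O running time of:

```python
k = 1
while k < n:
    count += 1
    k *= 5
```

Time complexity: O(log n).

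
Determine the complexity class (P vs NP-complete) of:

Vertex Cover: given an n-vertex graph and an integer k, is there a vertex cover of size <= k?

This problem is NP-complete: one of Karp's 21 NP-complete problems (with k part of the input; for any fixed constant k it is in P).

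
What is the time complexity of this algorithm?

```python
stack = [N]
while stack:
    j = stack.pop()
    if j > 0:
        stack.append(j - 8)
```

Time complexity: O(n).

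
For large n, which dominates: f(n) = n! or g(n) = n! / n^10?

f(n) = n! grows faster: the ratio n!/(n!/n^10) = n^10 -> infinity.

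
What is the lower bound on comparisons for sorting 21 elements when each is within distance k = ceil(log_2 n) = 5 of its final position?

Partition the 21 positions into floor(n/k) blocks of k = 5 consecutive positions; any permutation within a block keeps every element within k of its final position, so there are at least (k!)^(n/k) distinguishable inputs. Lower bound: log_2((k!)^(n/k)) = (n/k) * log_2(k!) = Theta(n log k); with k = ceil(log_2 n), this is Omega(n log log n).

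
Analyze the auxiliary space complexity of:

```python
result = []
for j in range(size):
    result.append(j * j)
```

Space complexity: O(n).
Auxiliary storage grows linearly with the input size n in the worst case.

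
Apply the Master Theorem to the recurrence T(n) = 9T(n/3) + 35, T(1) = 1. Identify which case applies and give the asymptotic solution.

a=9, b=3, f(n)=35.
log_3(9) = 2 > 0.
Since f(n) = O(n^0) is polynomially smaller than n^2, Case 1 applies.
T(n) = Theta(n^2).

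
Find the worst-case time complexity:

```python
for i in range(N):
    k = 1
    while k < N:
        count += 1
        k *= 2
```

Time complexity: O(n log n).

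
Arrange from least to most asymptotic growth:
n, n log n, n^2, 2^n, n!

Ordered by growth rate: n < n log n < n^2 < 2^n < n!.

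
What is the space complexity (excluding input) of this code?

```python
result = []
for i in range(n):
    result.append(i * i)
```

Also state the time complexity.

Space complexity: O(n).
Auxiliary storage grows linearly with the input size n in the worst case.
Time complexity: O(n).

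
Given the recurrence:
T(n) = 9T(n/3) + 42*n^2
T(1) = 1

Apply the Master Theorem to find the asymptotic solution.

a=9, b=3, f(n)=42*n^2. log_3(9) = 2. Case 2: T(n) = O(n^2 log n).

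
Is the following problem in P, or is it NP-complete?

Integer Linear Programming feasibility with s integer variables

This problem is NP-complete: ILP feasibility is NP-complete (LP relaxation is in P).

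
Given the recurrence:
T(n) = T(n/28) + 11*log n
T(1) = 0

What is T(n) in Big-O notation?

Each of the log_28(n) levels adds O(log n). T(n) = O(log^2 n).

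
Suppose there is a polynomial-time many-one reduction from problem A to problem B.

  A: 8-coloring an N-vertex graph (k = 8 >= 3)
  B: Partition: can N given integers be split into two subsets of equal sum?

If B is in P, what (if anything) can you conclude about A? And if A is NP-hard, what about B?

A poly-time reduction A <=_p B means any A-instance can be transformed to a B-instance in poly time.
If B is in P: compose the reduction with B's poly-time algorithm to solve A in poly time, so A is in P.
If A is NP-hard: every NP problem reduces to A, which reduces to B; composing reductions, every NP problem reduces to B, so B is NP-hard.
(Here in fact A is NP-complete and B is NP-complete.)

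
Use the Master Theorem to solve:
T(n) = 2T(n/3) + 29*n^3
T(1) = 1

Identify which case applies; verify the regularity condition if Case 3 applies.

a=2, b=3, f(n)=29*n^3.
log_3(2) = 0.6309 < 3.
f(n) = Omega(n^(0.6309+epsilon)) for some epsilon > 0, so Case 3 is the candidate.
Regularity: a*f(n/b) = 2*29*(n/3)^3 = (2/27)*29*n^3 <= c*f(n) with c = 2/27 < 1. Satisfied.
Case 3: T(n) = Theta(n^3).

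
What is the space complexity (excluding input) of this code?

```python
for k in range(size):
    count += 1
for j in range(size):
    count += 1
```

Space complexity: O(1).
Only a constant amount of auxiliary storage is used; nothing grows with n.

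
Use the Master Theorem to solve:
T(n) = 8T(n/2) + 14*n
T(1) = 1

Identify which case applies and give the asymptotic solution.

a=8, b=2, f(n)=14*n.
log_2(8) = 3 > 1.
Since f(n) = O(n^1) is polynomially smaller than n^3, Case 1 applies.
T(n) = Theta(n^3).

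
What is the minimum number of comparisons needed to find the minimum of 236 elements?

Finding the minimum requires 235 comparisons, identical reasoning to finding the maximum. Each comparison eliminates one candidate.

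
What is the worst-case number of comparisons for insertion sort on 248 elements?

Insertion sort on reverse-sorted input: 1 + 2 + ... + (248-1) = 30628 comparisons.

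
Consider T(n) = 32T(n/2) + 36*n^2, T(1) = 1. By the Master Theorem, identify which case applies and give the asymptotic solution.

a=32, b=2, f(n)=36*n^2.
log_2(32) = 5 > 2.
Since f(n) = O(n^2) is polynomially smaller than n^5, Case 1 applies.
T(n) = Theta(n^5).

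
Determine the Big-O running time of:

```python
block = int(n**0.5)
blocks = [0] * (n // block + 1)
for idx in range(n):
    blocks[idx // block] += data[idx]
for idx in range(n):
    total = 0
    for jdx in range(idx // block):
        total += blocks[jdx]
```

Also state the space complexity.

Time complexity: O(n * sqrt(n)).
Space complexity: O(sqrt(n)).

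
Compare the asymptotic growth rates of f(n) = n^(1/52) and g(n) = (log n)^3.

f(n) = n^(1/52) grows faster: any positive power of n dominates any polylog.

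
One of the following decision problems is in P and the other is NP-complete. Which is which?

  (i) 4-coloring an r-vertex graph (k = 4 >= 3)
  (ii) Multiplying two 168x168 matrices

(i) is NP-complete: graph k-coloring for k>=3 is NP-complete by reduction from 3-SAT.
(ii) is P: the schoolbook algorithm runs in O(n^3).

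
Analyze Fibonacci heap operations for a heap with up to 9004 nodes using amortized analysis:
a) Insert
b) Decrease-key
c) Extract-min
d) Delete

Fibonacci heaps use lazy consolidation. Potential function Phi = t + 2m (t = number of trees, m = marked nodes).
- Insert: O(1) actual, Delta Phi = +1 (one new tree) => O(1) amortized.
- Decrease-key: with c cascading cuts, actual cost is O(c); Delta Phi <= c - 2(c-1) + 2 = 4 - c (c new trees; >= c-1 marks cleared; <= 1 new mark). Amortized O(c) + (4 - c) = O(1).
- Extract-min: O(D(n) + t) actual; consolidation drops t to <= D(n)+1, so Delta Phi pays for the t term. D(n) = O(log n) for n = 9004 => O(log n) amortized.
- Delete: decrease-key to -inf then extract-min = O(log n).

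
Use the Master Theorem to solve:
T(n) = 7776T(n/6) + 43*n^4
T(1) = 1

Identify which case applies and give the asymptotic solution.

a=7776, b=6, f(n)=43*n^4.
log_6(7776) = 5 > 4.
Since f(n) = O(n^4) is polynomially smaller than n^5, Case 1 applies.
T(n) = Theta(n^5).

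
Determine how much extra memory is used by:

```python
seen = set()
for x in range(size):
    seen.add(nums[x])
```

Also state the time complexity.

Space complexity: O(n).
Auxiliary storage grows linearly with the input size n in the worst case.
Time complexity: O(n).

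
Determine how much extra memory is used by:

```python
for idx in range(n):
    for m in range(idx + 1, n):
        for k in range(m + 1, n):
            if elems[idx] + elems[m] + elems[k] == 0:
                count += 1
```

Space complexity: O(1).
Only a constant amount of auxiliary storage is used; nothing grows with n.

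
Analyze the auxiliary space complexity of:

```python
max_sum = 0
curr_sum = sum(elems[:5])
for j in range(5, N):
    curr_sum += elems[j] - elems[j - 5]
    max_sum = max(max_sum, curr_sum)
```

Space complexity: O(1).
Only a constant amount of auxiliary storage is used; nothing grows with n.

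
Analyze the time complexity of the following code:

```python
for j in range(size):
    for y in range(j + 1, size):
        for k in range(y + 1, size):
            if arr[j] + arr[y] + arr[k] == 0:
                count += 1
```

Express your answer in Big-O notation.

Time complexity: O(n^3).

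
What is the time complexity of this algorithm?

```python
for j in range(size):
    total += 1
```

Time complexity: O(n).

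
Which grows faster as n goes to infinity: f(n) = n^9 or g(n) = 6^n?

g(n) = 6^n grows faster: any exponential with base > 1 dominates every polynomial.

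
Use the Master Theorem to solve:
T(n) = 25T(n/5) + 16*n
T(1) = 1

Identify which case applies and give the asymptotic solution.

a=25, b=5, f(n)=16*n.
log_5(25) = 2 > 1.
Since f(n) = O(n^1) is polynomially smaller than n^2, Case 1 applies.
T(n) = Theta(n^2).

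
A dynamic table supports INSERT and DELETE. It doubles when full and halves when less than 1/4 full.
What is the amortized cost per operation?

Using potential function Phi = |2*num_items - table_size| when load > 1/2, and Phi = table_size/2 - num_items otherwise. The gap of 1/4 vs 1/2 for shrinking prevents thrashing. Both insert and delete have O(1) amortized cost.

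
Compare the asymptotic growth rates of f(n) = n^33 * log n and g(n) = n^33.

f(n) = n^33 * log n grows faster: extra log n factor -> infinity.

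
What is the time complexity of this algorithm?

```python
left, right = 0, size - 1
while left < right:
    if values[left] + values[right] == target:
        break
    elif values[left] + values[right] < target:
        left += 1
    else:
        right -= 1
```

Time complexity: O(n).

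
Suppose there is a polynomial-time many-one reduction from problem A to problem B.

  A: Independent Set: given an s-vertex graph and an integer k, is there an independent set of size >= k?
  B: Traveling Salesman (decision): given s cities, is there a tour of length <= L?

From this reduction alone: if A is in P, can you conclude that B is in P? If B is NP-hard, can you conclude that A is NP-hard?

A poly-time reduction A <=_p B transfers tractability DOWN (B easy => A easy) and hardness UP (A hard => B hard), not the reverse.
From A in P, the reduction alone does NOT give B in P: any problem in P trivially reduces to SAT, yet SAT is not known to be in P.
From B NP-hard, the reduction alone does NOT give A NP-hard: again, easy problems reduce to hard ones.
(Here in fact A is NP-complete and B is NP-complete.)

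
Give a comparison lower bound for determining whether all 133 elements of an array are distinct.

In the algebraic decision-tree model, the YES region for element distinctness on 133 elements has 133! connected components (one per ordering). Ben-Or's theorem then gives a lower bound of Omega(log(n!)) = Omega(n log n).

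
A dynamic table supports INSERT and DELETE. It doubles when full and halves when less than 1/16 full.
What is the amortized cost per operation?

Using potential function Phi = |2*num_items - table_size| when load > 1/2, and Phi = table_size/2 - num_items otherwise. The gap of 1/16 vs 1/2 for shrinking prevents thrashing. Both insert and delete have O(1) amortized cost.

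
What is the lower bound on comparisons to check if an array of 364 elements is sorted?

To verify 364 elements are sorted, we must compare each consecutive pair. Skipping any pair allows an adversary to swap them. Therefore 363 comparisons are necessary and sufficient.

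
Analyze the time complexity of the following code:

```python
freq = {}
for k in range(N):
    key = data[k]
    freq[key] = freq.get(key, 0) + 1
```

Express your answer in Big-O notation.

Time complexity: O(n).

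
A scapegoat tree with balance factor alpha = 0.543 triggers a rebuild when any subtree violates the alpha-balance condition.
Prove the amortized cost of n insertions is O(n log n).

Define potential Phi = c * sum of |size(left(v)) - size(right(v))| over all nodes. An insertion at depth d costs O(d) = O(log n) and increases Phi by O(log n). When a rebuild of subtree of size s occurs, it costs O(s) but reduces Phi by Omega(s). With alpha = 0.543, between rebuilds Omega(s) insertions must occur. Amortized cost per insertion: O(log n).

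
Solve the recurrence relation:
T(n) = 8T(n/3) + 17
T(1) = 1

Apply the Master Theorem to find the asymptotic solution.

a=8, b=3, f(n)=17. log_3(8) = 1.893. Case 1 of Master Theorem: T(n) = O(n^1.893).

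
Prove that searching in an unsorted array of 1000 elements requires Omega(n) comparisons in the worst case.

An adversary can always place the target in the last position checked. Until all 1000 positions are examined, the target might be in any unchecked position. Therefore 1000 comparisons are necessary.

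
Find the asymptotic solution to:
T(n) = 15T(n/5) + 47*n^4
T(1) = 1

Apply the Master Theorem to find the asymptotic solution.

a=15, b=5, f(n)=47*n^4. log_5(15) = 1.683 < 4. Case 3: T(n) = O(n^4).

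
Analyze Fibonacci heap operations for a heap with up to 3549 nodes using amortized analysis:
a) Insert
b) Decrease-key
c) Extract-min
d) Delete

Fibonacci heaps use lazy consolidation. Potential function Phi = t + 2m (t = number of trees, m = marked nodes).
- Insert: O(1) actual, Delta Phi = +1 (one new tree) => O(1) amortized.
- Decrease-key: with c cascading cuts, actual cost is O(c); Delta Phi <= c - 2(c-1) + 2 = 4 - c (c new trees; >= c-1 marks cleared; <= 1 new mark). Amortized O(c) + (4 - c) = O(1).
- Extract-min: O(D(n) + t) actual; consolidation drops t to <= D(n)+1, so Delta Phi pays for the t term. D(n) = O(log n) for n = 3549 => O(log n) amortized.
- Delete: decrease-key to -inf then extract-min = O(log n).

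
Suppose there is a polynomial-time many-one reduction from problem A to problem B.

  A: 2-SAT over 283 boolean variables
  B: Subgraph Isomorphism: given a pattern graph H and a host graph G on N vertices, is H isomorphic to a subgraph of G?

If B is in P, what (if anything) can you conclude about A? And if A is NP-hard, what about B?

A poly-time reduction A <=_p B means any A-instance can be transformed to a B-instance in poly time.
If B is in P: compose the reduction with B's poly-time algorithm to solve A in poly time, so A is in P.
If A is NP-hard: every NP problem reduces to A, which reduces to B; composing reductions, every NP problem reduces to B, so B is NP-hard.
(Here in fact A is P and B is NP-complete.)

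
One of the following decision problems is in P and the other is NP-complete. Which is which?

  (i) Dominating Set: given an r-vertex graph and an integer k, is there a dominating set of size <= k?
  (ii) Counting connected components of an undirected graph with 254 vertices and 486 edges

(i) is NP-complete: reduces from Set Cover (with k part of the input).
(ii) is P: BFS/DFS visits each vertex and edge once: O(V+E).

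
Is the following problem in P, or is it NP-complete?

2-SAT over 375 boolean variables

This problem is in P: 2-SAT is solvable in linear time via implication-graph SCCs.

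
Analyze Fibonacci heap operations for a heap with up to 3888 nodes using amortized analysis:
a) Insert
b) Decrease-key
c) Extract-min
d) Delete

Fibonacci heaps use lazy consolidation. Potential function Phi = t + 2m (t = number of trees, m = marked nodes).
- Insert: O(1) actual, Delta Phi = +1 (one new tree) => O(1) amortized.
- Decrease-key: with c cascading cuts, actual cost is O(c); Delta Phi <= c - 2(c-1) + 2 = 4 - c (c new trees; >= c-1 marks cleared; <= 1 new mark). Amortized O(c) + (4 - c) = O(1).
- Extract-min: O(D(n) + t) actual; consolidation drops t to <= D(n)+1, so Delta Phi pays for the t term. D(n) = O(log n) for n = 3888 => O(log n) amortized.
- Delete: decrease-key to -inf then extract-min = O(log n).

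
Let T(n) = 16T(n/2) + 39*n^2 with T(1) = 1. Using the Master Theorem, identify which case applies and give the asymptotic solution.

a=16, b=2, f(n)=39*n^2.
log_2(16) = 4 > 2.
Since f(n) = O(n^2) is polynomially smaller than n^4, Case 1 applies.
T(n) = Theta(n^4).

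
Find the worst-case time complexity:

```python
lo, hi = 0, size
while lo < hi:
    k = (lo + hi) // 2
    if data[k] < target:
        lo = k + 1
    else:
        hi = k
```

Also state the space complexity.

Time complexity: O(log n).
Space complexity: O(1).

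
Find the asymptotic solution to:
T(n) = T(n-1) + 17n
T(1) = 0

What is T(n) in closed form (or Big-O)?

Unrolling: T(n) = 0 + 17*(2 + 3 + ... + n) = 0 + 17*(n(n+1)/2 - 1) = O(n^2).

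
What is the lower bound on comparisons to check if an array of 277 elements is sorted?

To verify 277 elements are sorted, we must compare each consecutive pair. Skipping any pair allows an adversary to swap them. Therefore 276 comparisons are necessary and sufficient.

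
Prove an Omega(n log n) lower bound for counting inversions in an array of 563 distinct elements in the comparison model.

Decision-tree argument: at any leaf, the comparisons made (with transitivity) must totally order all 563 elements -- otherwise some pair (i,j) is unordered, and an adversary can present two inputs agreeing on every comparison made but with that pair flipped, changing the inversion count by 1, so the leaf's output is wrong on one of them. Hence the tree has >= 563! leaves and height >= log_2(563!) = Omega(n log n). Modified merge sort achieves O(n log n).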